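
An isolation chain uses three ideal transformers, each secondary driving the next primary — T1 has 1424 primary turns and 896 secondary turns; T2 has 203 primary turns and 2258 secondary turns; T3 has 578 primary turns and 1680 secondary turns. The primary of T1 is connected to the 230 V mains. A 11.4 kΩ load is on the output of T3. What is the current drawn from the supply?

I_supply ≈ 8.35 A

After T1: V = 230.00 × 896/1424 = 144.72 V.
After T2: V = 144.72 × 2258/203 = 1609.7 V.
After T3: V = 1609.7 × 1680/578 = 4678.8 V.
I_load = 4678.8/11400 = 0.41042 A, so P_out = 4678.8 × 0.41042 = 1920.3 W.
All ideal ⇒ P_in = P_out, so I_supply = 1920.3/230 = 8.35 A.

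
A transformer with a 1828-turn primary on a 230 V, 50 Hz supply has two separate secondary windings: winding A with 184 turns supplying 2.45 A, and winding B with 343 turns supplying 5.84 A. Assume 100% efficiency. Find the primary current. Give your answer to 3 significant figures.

I_p ≈ 1.34 A

V_A = 230 × 184/1828 = 23.151 V; V_B = 230 × 343/1828 = 43.156 V.
P_out = V_A I_A + V_B I_B = 23.151×2.45 + 43.156×5.84 = 56.720 + 252.03 = 308.75 W.
Ideal ⇒ P_in = P_out, so I_p = P_out/V_p = 308.75/230 = 1.34 A.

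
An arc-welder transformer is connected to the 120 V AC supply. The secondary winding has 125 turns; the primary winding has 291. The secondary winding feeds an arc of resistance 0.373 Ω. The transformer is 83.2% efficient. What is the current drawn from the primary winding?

V_s = 120 × 125/291 = 51.546 V.
I_s = V_s/R = 51.546/0.373 = 138.19 A.
P_out = V_s I_s = 51.546 × 138.19 = 7123.4 W.
P_in = P_out/η = 7123.4/0.832 = 8561.8 W.
I_p = P_in/V_p = 8561.8/120 = 71.3 A.

I_p ≈ 71.3 A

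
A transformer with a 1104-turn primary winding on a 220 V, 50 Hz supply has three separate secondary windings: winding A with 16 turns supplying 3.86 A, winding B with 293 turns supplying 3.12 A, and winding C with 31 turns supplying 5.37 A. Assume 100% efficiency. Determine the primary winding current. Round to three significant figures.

V_A = 220 × 16/1104 = 3.1884 V; V_B = 220 × 293/1104 = 58.388 V; V_C = 220 × 31/1104 = 6.1775 V.
P_out = V_A I_A + V_B I_B + V_C I_C = 3.1884×3.86 + 58.388×3.12 + 6.1775×5.37 = 12.307 + 182.17 + 33.173 = 227.65 W.
Ideal ⇒ P_in = P_out, so I_p = P_out/V_p = 227.65/220 = 1.03 A.

I_p ≈ 1.03 A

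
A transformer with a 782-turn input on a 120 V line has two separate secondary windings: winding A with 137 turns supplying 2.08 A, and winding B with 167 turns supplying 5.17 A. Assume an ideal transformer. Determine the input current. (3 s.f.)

I_in ≈ 1.47 A

V_A = 120 × 137/782 = 21.023 V; V_B = 120 × 167/782 = 25.627 V.
P_out = V_A I_A + V_B I_B = 21.023×2.08 + 25.627×5.17 = 43.728 + 132.49 = 176.22 W.
Ideal ⇒ P_in = P_out, so I_in = P_out/V_in = 176.22/120 = 1.47 A.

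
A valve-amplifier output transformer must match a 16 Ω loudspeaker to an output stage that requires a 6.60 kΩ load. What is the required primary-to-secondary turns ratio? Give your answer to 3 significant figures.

N_p/N_s ≈ 20.3

Z_p/Z_s = (N_p/N_s)², so N_p/N_s = √(6600/16) = √412 = 20.3.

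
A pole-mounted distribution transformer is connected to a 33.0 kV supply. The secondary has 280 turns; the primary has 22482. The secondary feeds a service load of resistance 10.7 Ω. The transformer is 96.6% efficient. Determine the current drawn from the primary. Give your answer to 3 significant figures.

V_s = 33000 × 280/22482 = 411.00 V.
I_s = V_s/R = 411.00/10.7 = 38.411 A.
P_out = V_s I_s = 411.00 × 38.411 = 15787 W.
P_in = P_out/η = 15787/0.966 = 16342 W.
I_p = P_in/V_p = 16342/33000 = 0.495 A.

I_p ≈ 0.495 A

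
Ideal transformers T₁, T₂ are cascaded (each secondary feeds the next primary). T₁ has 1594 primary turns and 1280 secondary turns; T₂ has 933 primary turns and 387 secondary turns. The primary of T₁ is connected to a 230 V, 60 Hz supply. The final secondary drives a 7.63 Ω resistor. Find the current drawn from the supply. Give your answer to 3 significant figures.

I_supply ≈ 3.34 A

Secondary of T₁: V = 230.00 × 1280/1594 = 184.69 V.
Secondary of T₂: V = 184.69 × 387/933 = 76.609 V.
I_load = 76.609/7.63 = 10.040 A, so P_out = 76.609 × 10.040 = 769.19 W.
All ideal ⇒ P_in = P_out, so I_supply = 769.19/230 = 3.34 A.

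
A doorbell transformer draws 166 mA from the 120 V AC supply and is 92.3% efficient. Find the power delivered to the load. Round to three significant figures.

P_in = V_p I_p = 120 × 0.166 = 19.920 W.
P_out = η P_in = 0.923 × 19.920 = 18.4 W.

P_out ≈ 18.4 W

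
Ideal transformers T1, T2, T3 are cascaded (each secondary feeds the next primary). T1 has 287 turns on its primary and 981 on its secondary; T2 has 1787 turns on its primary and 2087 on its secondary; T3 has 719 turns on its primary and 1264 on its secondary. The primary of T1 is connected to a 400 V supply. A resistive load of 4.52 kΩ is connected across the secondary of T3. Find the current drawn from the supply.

I_supply ≈ 4.36 A

Secondary of T1: V = 400.00 × 981/287 = 1367.2 V.
Secondary of T2: V = 1367.2 × 2087/1787 = 1596.8 V.
Secondary of T3: V = 1596.8 × 1264/719 = 2807.1 V.
I_load = 2807.1/4520 = 0.62105 A, so P_out = 2807.1 × 0.62105 = 1743.4 W.
All ideal ⇒ P_in = P_out, so I_supply = 1743.4/400 = 4.36 A.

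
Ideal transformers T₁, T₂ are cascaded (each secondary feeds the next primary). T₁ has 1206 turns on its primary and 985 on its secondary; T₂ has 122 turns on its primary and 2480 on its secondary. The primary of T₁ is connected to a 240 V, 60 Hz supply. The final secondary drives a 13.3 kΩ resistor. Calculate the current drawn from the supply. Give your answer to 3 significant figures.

I_supply ≈ 4.97 A

Secondary of T₁: V = 240.00 × 985/1206 = 196.02 V.
Secondary of T₂: V = 196.02 × 2480/122 = 3984.7 V.
I_load = 3984.7/13300 = 0.29960 A, so P_out = 3984.7 × 0.29960 = 1193.8 W.
All ideal ⇒ P_in = P_out, so I_supply = 1193.8/240 = 4.97 A.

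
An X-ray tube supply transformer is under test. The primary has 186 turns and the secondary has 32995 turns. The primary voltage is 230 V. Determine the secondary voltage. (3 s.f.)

V_s/V_p = N_s/N_p, so V_s = 230 × 32995/186 = 40800 V.

V_s ≈ 40800 V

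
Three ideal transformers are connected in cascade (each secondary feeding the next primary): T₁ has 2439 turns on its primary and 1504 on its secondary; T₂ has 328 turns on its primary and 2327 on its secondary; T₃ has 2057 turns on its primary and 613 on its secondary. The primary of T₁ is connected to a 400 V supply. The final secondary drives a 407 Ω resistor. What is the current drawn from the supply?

After T₁: V = 400.00 × 1504/2439 = 246.66 V.
After T₂: V = 246.66 × 2327/328 = 1749.9 V.
After T₃: V = 1749.9 × 613/2057 = 521.49 V.
I_load = 521.49/407 = 1.2813 A, so P_out = 521.49 × 1.2813 = 668.18 W.
All ideal ⇒ P_in = P_out, so I_supply = 668.18/400 = 1.67 A.

I_supply ≈ 1.67 A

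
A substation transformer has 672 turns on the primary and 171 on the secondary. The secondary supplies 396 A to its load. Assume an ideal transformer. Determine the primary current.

For an ideal transformer I_p/I_s = N_s/N_p, so I_p = 396 × 171/672 = 101 A.

I_p ≈ 101 A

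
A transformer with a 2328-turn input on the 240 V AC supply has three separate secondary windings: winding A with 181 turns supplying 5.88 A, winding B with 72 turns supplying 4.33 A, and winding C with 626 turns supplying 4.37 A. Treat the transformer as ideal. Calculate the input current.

I_in ≈ 1.77 A

V_A = 240 × 181/2328 = 18.660 V; V_B = 240 × 72/2328 = 7.4227 V; V_C = 240 × 626/2328 = 64.536 V.
P_out = V_A I_A + V_B I_B + V_C I_C = 18.660×5.88 + 7.4227×4.33 + 64.536×4.37 = 109.72 + 32.140 + 282.02 = 423.88 W.
Ideal ⇒ P_in = P_out, so I_in = P_out/V_in = 423.88/240 = 1.77 A.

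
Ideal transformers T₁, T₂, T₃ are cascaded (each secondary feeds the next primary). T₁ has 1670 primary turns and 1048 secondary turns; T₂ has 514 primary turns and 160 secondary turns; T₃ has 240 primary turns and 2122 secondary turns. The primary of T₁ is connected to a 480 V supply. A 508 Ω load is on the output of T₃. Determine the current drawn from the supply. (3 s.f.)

I_supply ≈ 2.82 A

After T₁: V = 480.00 × 1048/1670 = 301.22 V.
After T₂: V = 301.22 × 160/514 = 93.765 V.
After T₃: V = 93.765 × 2122/240 = 829.04 V.
I_load = 829.04/508 = 1.6320 A, so P_out = 829.04 × 1.6320 = 1353.0 W.
All ideal ⇒ P_in = P_out, so I_supply = 1353.0/480 = 2.82 A.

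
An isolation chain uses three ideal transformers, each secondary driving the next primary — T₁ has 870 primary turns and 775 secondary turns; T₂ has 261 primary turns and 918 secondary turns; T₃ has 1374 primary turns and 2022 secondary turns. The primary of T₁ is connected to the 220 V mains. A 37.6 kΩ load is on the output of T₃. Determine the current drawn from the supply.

I_supply ≈ 0.124 A

Secondary of T₁: V = 220.00 × 775/870 = 195.98 V.
Secondary of T₂: V = 195.98 × 918/261 = 689.30 V.
Secondary of T₃: V = 689.30 × 2022/1374 = 1014.4 V.
I_load = 1014.4/37600 = 0.026978 A, so P_out = 1014.4 × 0.026978 = 27.366 W.
All ideal ⇒ P_in = P_out, so I_supply = 27.366/220 = 0.124 A.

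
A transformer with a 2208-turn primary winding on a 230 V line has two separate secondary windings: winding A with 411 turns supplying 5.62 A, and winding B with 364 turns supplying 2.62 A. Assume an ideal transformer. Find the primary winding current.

I_p ≈ 1.48 A

V_A = 230 × 411/2208 = 42.812 V; V_B = 230 × 364/2208 = 37.917 V.
P_out = V_A I_A + V_B I_B = 42.812×5.62 + 37.917×2.62 = 240.61 + 99.342 = 339.95 W.
Ideal ⇒ P_in = P_out, so I_p = P_out/V_p = 339.95/230 = 1.48 A.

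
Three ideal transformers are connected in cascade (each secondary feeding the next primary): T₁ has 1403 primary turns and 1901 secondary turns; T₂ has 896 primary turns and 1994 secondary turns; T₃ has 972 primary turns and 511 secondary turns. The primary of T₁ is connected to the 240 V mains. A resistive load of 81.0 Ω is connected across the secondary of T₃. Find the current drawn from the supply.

I_supply ≈ 7.45 A

After T₁: V = 240.00 × 1901/1403 = 325.19 V.
After T₂: V = 325.19 × 1994/896 = 723.69 V.
After T₃: V = 723.69 × 511/972 = 380.46 V.
I_load = 380.46/81.0 = 4.6970 A, so P_out = 380.46 × 4.6970 = 1787.0 W.
All ideal ⇒ P_in = P_out, so I_supply = 1787.0/240 = 7.45 A.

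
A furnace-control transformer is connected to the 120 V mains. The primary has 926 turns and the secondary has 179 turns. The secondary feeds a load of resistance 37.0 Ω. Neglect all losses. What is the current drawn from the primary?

I_p ≈ 0.121 A

V_s = V_p × N_s/N_p = 120 × 179/926 = 23.197 V.
I_s = V_s/R = 23.197/37.0 = 0.62693 A.
For an ideal transformer I_p N_p = I_s N_s, so I_p = 0.62693 × 179/926 = 0.121 A.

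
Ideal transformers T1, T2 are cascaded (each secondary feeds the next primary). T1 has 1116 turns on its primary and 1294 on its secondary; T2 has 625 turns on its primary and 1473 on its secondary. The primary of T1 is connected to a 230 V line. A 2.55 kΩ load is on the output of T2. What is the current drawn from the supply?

Secondary of T1: V = 230.00 × 1294/1116 = 266.68 V.
Secondary of T2: V = 266.68 × 1473/625 = 628.52 V.
I_load = 628.52/2550 = 0.24648 A, so P_out = 628.52 × 0.24648 = 154.92 W.
All ideal ⇒ P_in = P_out, so I_supply = 154.92/230 = 0.674 A.

I_supply ≈ 0.674 A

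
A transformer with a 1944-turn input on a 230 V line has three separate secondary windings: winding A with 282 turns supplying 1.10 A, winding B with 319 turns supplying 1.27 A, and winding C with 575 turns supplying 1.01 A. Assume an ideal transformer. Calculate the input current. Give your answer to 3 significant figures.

I_in ≈ 0.667 A

V_A = 230 × 282/1944 = 33.364 V; V_B = 230 × 319/1944 = 37.742 V; V_C = 230 × 575/1944 = 68.030 V.
P_out = V_A I_A + V_B I_B + V_C I_C = 33.364×1.10 + 37.742×1.27 + 68.030×1.01 = 36.701 + 47.932 + 68.710 = 153.34 W.
Ideal ⇒ P_in = P_out, so I_in = P_out/V_in = 153.34/230 = 0.667 A.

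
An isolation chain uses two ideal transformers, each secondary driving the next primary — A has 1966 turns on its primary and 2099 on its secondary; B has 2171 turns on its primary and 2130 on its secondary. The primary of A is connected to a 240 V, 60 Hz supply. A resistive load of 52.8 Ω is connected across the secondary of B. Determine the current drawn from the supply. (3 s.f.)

I_supply ≈ 4.99 A

Secondary of A: V = 240.00 × 2099/1966 = 256.24 V.
Secondary of B: V = 256.24 × 2130/2171 = 251.40 V.
I_load = 251.40/52.8 = 4.7613 A, so P_out = 251.40 × 4.7613 = 1197.0 W.
All ideal ⇒ P_in = P_out, so I_supply = 1197.0/240 = 4.99 A.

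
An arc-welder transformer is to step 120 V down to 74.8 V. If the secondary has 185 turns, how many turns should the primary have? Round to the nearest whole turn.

N_p/N_s = V_p/V_s, so N_p = 185 × 120/74.8 = 296.8 ≈ 297 turns.

N_p = 297 turns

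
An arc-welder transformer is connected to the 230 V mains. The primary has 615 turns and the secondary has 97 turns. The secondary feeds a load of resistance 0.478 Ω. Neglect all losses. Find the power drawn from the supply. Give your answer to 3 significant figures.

V_s = V_p × N_s/N_p = 230 × 97/615 = 36.276 V.
I_s = V_s/R = 36.276/0.478 = 75.892 A.
I_p = I_s × N_s/N_p = 75.892 × 97/615 = 11.970 A.
P = V_p I_p = 230 × 11.970 = 2750 W.

P ≈ 2750 W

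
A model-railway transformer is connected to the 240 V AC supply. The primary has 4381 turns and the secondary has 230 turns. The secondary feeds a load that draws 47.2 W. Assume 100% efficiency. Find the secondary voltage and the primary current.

V_s = V_p × N_s/N_p = 240 × 230/4381 = 12.600 V.
I_s = P/V_s = 47.2/12.600 = 3.7461 A.
I_p = I_s × N_s/N_p = 3.7461 × 230/4381 = 0.197 A.

V_s ≈ 12.6 V, I_p ≈ 0.197 A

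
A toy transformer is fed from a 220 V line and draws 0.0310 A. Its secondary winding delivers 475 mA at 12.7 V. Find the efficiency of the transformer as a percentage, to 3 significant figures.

η ≈ 88.5%

P_in = 220 × 0.0310 = 6.82000 W.
P_out = 12.7 × 0.475 = 6.03250 W.
η = P_out/P_in = 6.03250/6.82000 = 0.885.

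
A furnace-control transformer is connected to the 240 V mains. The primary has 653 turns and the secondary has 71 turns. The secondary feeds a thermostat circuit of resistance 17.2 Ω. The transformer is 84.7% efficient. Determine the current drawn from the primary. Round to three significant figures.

V_s = 240 × 71/653 = 26.095 V.
I_s = V_s/R = 26.095/17.2 = 1.5171 A.
P_out = V_s I_s = 26.095 × 1.5171 = 39.590 W.
P_in = P_out/η = 39.590/0.847 = 46.741 W.
I_p = P_in/V_p = 46.741/240 = 0.195 A.

I_p ≈ 0.195 A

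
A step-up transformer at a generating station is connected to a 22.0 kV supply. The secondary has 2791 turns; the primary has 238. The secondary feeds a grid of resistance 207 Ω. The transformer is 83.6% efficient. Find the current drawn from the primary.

I_p ≈ 17500 A

V_s = 22000 × 2791/238 = 257990 V.
I_s = V_s/R = 257990/207 = 1246.3 A.
P_out = V_s I_s = 257990 × 1246.3 = 3.2154×10^8 W.
P_in = P_out/η = 3.2154×10^8/0.836 = 3.8462×10^8 W.
I_p = P_in/V_p = 3.8462×10^8/22000 = 17500 A.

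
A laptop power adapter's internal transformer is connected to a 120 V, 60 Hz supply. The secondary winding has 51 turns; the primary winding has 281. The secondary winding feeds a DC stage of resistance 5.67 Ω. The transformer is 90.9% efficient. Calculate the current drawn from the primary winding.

I_p ≈ 0.767 A

V_s = 120 × 51/281 = 21.779 V.
I_s = V_s/R = 21.779/5.67 = 3.8412 A.
P_out = V_s I_s = 21.779 × 3.8412 = 83.658 W.
P_in = P_out/η = 83.658/0.909 = 92.033 W.
I_p = P_in/V_p = 92.033/120 = 0.767 A.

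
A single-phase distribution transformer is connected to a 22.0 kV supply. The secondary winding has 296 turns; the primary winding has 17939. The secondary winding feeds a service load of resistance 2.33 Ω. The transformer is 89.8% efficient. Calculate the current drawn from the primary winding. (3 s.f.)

V_s = 22000 × 296/17939 = 363.01 V.
I_s = V_s/R = 363.01/2.33 = 155.80 A.
P_out = V_s I_s = 363.01 × 155.80 = 56556 W.
P_in = P_out/η = 56556/0.898 = 62980 W.
I_p = P_in/V_p = 62980/22000 = 2.86 A.

I_p ≈ 2.86 A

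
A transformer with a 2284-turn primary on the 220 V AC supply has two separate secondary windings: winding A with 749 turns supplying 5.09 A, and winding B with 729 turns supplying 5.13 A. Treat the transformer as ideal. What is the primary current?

V_A = 220 × 749/2284 = 72.145 V; V_B = 220 × 729/2284 = 70.219 V.
P_out = V_A I_A + V_B I_B = 72.145×5.09 + 70.219×5.13 = 367.22 + 360.22 = 727.44 W.
Ideal ⇒ P_in = P_out, so I_p = P_out/V_p = 727.44/220 = 3.31 A.

I_p ≈ 3.31 A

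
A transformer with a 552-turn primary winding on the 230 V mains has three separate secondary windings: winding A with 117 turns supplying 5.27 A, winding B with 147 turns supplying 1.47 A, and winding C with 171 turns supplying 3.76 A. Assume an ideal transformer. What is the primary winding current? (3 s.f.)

V_A = 230 × 117/552 = 48.750 V; V_B = 230 × 147/552 = 61.250 V; V_C = 230 × 171/552 = 71.250 V.
P_out = V_A I_A + V_B I_B + V_C I_C = 48.750×5.27 + 61.250×1.47 + 71.250×3.76 = 256.91 + 90.037 + 267.90 = 614.85 W.
Ideal ⇒ P_in = P_out, so I_p = P_out/V_p = 614.85/230 = 2.67 A.

I_p ≈ 2.67 A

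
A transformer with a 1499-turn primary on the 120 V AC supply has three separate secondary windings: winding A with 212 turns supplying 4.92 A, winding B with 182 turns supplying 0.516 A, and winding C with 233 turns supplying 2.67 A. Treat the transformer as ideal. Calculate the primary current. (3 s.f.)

V_A = 120 × 212/1499 = 16.971 V; V_B = 120 × 182/1499 = 14.570 V; V_C = 120 × 233/1499 = 18.652 V.
P_out = V_A I_A + V_B I_B + V_C I_C = 16.971×4.92 + 14.570×0.516 + 18.652×2.67 = 83.499 + 7.5180 + 49.802 = 140.82 W.
Ideal ⇒ P_in = P_out, so I_p = P_out/V_p = 140.82/120 = 1.17 A.

I_p ≈ 1.17 A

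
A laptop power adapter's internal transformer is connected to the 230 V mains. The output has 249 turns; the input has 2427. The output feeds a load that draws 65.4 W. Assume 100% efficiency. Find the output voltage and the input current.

V_out ≈ 23.6 V, I_in ≈ 0.284 A

V_out = V_in × N_out/N_in = 230 × 249/2427 = 23.597 V.
I_out = P/V_out = 65.4/23.597 = 2.7715 A.
I_in = I_out × N_out/N_in = 2.7715 × 249/2427 = 0.284 A.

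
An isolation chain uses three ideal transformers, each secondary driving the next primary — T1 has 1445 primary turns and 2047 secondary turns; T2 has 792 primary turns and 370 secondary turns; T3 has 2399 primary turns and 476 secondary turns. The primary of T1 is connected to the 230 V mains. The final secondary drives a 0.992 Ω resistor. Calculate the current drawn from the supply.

I_supply ≈ 4.00 A

Secondary of T1: V = 230.00 × 2047/1445 = 325.82 V.
Secondary of T2: V = 325.82 × 370/792 = 152.21 V.
Secondary of T3: V = 152.21 × 476/2399 = 30.202 V.
I_load = 30.202/0.992 = 30.445 A, so P_out = 30.202 × 30.445 = 919.50 W.
All ideal ⇒ P_in = P_out, so I_supply = 919.50/230 = 4.00 A.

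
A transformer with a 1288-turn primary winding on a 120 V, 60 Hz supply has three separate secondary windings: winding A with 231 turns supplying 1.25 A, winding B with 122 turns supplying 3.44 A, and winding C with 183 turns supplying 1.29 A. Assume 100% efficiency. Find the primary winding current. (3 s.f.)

V_A = 120 × 231/1288 = 21.522 V; V_B = 120 × 122/1288 = 11.366 V; V_C = 120 × 183/1288 = 17.050 V.
P_out = V_A I_A + V_B I_B + V_C I_C = 21.522×1.25 + 11.366×3.44 + 17.050×1.29 = 26.902 + 39.101 + 21.994 = 87.997 W.
Ideal ⇒ P_in = P_out, so I_p = P_out/V_p = 87.997/120 = 0.733 A.

I_p ≈ 0.733 A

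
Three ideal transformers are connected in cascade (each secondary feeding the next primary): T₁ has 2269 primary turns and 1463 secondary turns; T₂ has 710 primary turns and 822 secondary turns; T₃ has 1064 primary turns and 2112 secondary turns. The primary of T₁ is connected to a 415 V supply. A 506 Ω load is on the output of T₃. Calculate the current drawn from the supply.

I_supply ≈ 1.80 A

After T₁: V = 415.00 × 1463/2269 = 267.58 V.
After T₂: V = 267.58 × 822/710 = 309.79 V.
After T₃: V = 309.79 × 2112/1064 = 614.93 V.
I_load = 614.93/506 = 1.2153 A, so P_out = 614.93 × 1.2153 = 747.30 W.
All ideal ⇒ P_in = P_out, so I_supply = 747.30/415 = 1.80 A.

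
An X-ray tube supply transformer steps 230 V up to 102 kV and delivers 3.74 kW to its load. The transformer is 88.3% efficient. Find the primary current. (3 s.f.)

P_in = P_out/η = 3740/0.883 = 4235.6 W.
I_p = P_in/V_p = 4235.6/230 = 18.4 A.

I_p ≈ 18.4 A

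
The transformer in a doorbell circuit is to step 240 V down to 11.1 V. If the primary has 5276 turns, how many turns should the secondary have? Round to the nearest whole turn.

N_s/N_p = V_s/V_p, so N_s = 5276 × 11.1/240 = 244.0 ≈ 244 turns.

N_s = 244 turns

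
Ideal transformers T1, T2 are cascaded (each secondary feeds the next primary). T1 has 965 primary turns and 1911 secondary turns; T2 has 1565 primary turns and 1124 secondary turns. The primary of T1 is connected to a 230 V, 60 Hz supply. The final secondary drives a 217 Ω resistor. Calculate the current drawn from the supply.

After T1: V = 230.00 × 1911/965 = 455.47 V.
After T2: V = 455.47 × 1124/1565 = 327.12 V.
I_load = 327.12/217 = 1.5075 A, so P_out = 327.12 × 1.5075 = 493.14 W.
All ideal ⇒ P_in = P_out, so I_supply = 493.14/230 = 2.14 A.

I_supply ≈ 2.14 A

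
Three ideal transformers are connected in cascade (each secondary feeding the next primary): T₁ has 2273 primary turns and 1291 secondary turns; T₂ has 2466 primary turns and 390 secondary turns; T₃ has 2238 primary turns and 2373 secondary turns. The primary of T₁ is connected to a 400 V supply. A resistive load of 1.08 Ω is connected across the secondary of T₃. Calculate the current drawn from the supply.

I_supply ≈ 3.36 A

After T₁: V = 400.00 × 1291/2273 = 227.19 V.
After T₂: V = 227.19 × 390/2466 = 35.930 V.
After T₃: V = 35.930 × 2373/2238 = 38.097 V.
I_load = 38.097/1.08 = 35.275 A, so P_out = 38.097 × 35.275 = 1343.9 W.
All ideal ⇒ P_in = P_out, so I_supply = 1343.9/400 = 3.36 A.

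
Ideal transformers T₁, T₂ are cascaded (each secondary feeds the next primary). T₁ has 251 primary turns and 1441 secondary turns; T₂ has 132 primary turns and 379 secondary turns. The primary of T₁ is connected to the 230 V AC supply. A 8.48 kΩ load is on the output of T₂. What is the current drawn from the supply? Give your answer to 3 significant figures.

I_supply ≈ 7.37 A

Secondary of T₁: V = 230.00 × 1441/251 = 1320.4 V.
Secondary of T₂: V = 1320.4 × 379/132 = 3791.3 V.
I_load = 3791.3/8480 = 0.44708 A, so P_out = 3791.3 × 0.44708 = 1695.0 W.
All ideal ⇒ P_in = P_out, so I_supply = 1695.0/230 = 7.37 A.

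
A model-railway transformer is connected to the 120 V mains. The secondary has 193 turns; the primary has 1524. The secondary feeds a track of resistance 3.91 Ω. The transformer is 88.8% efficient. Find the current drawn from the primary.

I_p ≈ 0.554 A

V_s = 120 × 193/1524 = 15.197 V.
I_s = V_s/R = 15.197/3.91 = 3.8867 A.
P_out = V_s I_s = 15.197 × 3.8867 = 59.065 W.
P_in = P_out/η = 59.065/0.888 = 66.515 W.
I_p = P_in/V_p = 66.515/120 = 0.554 A.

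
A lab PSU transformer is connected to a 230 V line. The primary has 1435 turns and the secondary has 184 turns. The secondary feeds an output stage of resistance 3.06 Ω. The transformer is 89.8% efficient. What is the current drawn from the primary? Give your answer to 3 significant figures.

V_s = 230 × 184/1435 = 29.491 V.
I_s = V_s/R = 29.491/3.06 = 9.6377 A.
P_out = V_s I_s = 29.491 × 9.6377 = 284.23 W.
P_in = P_out/η = 284.23/0.898 = 316.51 W.
I_p = P_in/V_p = 316.51/230 = 1.38 A.

I_p ≈ 1.38 A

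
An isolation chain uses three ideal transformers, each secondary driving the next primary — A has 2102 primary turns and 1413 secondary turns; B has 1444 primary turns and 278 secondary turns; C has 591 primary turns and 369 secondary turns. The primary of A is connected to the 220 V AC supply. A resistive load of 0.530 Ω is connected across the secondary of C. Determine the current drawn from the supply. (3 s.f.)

I_supply ≈ 2.71 A

After A: V = 220.00 × 1413/2102 = 147.89 V.
After B: V = 147.89 × 278/1444 = 28.471 V.
After C: V = 28.471 × 369/591 = 17.777 V.
I_load = 17.777/0.530 = 33.541 A, so P_out = 17.777 × 33.541 = 596.24 W.
All ideal ⇒ P_in = P_out, so I_supply = 596.24/220 = 2.71 A.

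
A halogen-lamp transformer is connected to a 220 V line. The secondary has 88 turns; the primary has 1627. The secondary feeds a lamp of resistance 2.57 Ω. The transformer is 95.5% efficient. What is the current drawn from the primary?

I_p ≈ 0.262 A

V_s = 220 × 88/1627 = 11.899 V.
I_s = V_s/R = 11.899/2.57 = 4.6300 A.
P_out = V_s I_s = 11.899 × 4.6300 = 55.094 W.
P_in = P_out/η = 55.094/0.955 = 57.690 W.
I_p = P_in/V_p = 57.690/220 = 0.262 A.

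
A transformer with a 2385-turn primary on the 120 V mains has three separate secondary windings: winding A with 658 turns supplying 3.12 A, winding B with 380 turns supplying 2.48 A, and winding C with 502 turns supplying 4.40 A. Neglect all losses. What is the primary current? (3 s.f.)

I_p ≈ 2.18 A

V_A = 120 × 658/2385 = 33.107 V; V_B = 120 × 380/2385 = 19.119 V; V_C = 120 × 502/2385 = 25.258 V.
P_out = V_A I_A + V_B I_B + V_C I_C = 33.107×3.12 + 19.119×2.48 + 25.258×4.40 = 103.29 + 47.416 + 111.13 = 261.84 W.
Ideal ⇒ P_in = P_out, so I_p = P_out/V_p = 261.84/120 = 2.18 A.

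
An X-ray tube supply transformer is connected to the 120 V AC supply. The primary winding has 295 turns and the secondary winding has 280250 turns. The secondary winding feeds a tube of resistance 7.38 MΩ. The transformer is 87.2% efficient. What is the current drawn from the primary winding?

V_s = 120 × 280250/295 = 114000 V.
I_s = V_s/R = 114000/(7.38×10^6) = 0.015447 A.
P_out = V_s I_s = 114000 × 0.015447 = 1761.0 W.
P_in = P_out/η = 1761.0/0.872 = 2019.5 W.
I_p = P_in/V_p = 2019.5/120 = 16.8 A.

I_p ≈ 16.8 A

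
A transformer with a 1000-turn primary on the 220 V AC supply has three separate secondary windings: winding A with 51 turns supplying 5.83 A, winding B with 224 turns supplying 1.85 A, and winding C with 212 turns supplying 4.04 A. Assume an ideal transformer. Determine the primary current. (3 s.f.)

I_p ≈ 1.57 A

V_A = 220 × 51/1000 = 11.220 V; V_B = 220 × 224/1000 = 49.280 V; V_C = 220 × 212/1000 = 46.640 V.
P_out = V_A I_A + V_B I_B + V_C I_C = 11.220×5.83 + 49.280×1.85 + 46.640×4.04 = 65.413 + 91.168 + 188.43 = 345.01 W.
Ideal ⇒ P_in = P_out, so I_p = P_out/V_p = 345.01/220 = 1.57 A.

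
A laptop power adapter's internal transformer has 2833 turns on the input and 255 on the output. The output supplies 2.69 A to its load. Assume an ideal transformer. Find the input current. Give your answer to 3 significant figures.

I_in ≈ 0.242 A

For an ideal transformer I_in/I_out = N_out/N_in, so I_in = 2.69 × 255/2833 = 0.242 A.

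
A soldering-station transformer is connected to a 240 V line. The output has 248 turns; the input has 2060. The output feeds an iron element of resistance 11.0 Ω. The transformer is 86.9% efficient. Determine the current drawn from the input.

V_out = 240 × 248/2060 = 28.893 V.
I_out = V_out/R = 28.893/11.0 = 2.6267 A.
P_out = V_out I_out = 28.893 × 2.6267 = 75.892 W.
P_in = P_out/η = 75.892/0.869 = 87.333 W.
I_in = P_in/V_in = 87.333/240 = 0.364 A.

I_in ≈ 0.364 A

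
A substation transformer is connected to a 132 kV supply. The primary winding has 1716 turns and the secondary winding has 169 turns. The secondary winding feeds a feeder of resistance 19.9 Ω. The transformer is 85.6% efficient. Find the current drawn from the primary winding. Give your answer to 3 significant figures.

I_p ≈ 75.2 A

V_s = 132000 × 169/1716 = 13000 V.
I_s = V_s/R = 13000/19.9 = 653.27 A.
P_out = V_s I_s = 13000 × 653.27 = 8.4925×10^6 W.
P_in = P_out/η = 8.4925×10^6/0.856 = 9.9211×10^6 W.
I_p = P_in/V_p = 9.9211×10^6/132000 = 75.2 A.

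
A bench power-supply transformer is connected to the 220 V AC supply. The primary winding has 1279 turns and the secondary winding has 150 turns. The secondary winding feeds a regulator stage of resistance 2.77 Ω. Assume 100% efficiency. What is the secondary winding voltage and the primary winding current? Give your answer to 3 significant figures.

V_s ≈ 25.8 V, I_p ≈ 1.09 A

V_s = V_p × N_s/N_p = 220 × 150/1279 = 25.801 V.
I_s = V_s/R = 25.801/2.77 = 9.3146 A.
I_p = I_s × N_s/N_p = 9.3146 × 150/1279 = 1.09 A.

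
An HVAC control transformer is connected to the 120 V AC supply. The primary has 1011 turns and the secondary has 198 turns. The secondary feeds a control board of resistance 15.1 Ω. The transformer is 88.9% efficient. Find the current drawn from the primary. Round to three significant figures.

I_p ≈ 0.343 A

V_s = 120 × 198/1011 = 23.501 V.
I_s = V_s/R = 23.501/15.1 = 1.5564 A.
P_out = V_s I_s = 23.501 × 1.5564 = 36.577 W.
P_in = P_out/η = 36.577/0.889 = 41.145 W.
I_p = P_in/V_p = 41.145/120 = 0.343 A.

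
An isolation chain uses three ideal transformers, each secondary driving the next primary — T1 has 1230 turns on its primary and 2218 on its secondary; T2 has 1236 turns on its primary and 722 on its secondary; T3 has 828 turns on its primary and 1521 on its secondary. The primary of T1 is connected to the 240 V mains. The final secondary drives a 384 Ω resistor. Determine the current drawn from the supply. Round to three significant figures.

I_supply ≈ 2.34 A

After T1: V = 240.00 × 2218/1230 = 432.78 V.
After T2: V = 432.78 × 722/1236 = 252.81 V.
After T3: V = 252.81 × 1521/828 = 464.39 V.
I_load = 464.39/384 = 1.2094 A, so P_out = 464.39 × 1.2094 = 561.62 W.
All ideal ⇒ P_in = P_out, so I_supply = 561.62/240 = 2.34 A.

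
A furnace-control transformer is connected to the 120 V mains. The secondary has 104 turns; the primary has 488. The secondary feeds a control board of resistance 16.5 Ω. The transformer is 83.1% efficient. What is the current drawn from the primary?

I_p ≈ 0.397 A

V_s = 120 × 104/488 = 25.574 V.
I_s = V_s/R = 25.574/16.5 = 1.5499 A.
P_out = V_s I_s = 25.574 × 1.5499 = 39.637 W.
P_in = P_out/η = 39.637/0.831 = 47.698 W.
I_p = P_in/V_p = 47.698/120 = 0.397 A.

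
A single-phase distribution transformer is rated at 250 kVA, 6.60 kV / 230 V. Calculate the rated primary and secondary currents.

I_p ≈ 37.9 A, I_s ≈ 1090 A

I_p = S/V_p = 250000/6600 = 37.9 A.
I_s = S/V_s = 250000/230 = 1090 A.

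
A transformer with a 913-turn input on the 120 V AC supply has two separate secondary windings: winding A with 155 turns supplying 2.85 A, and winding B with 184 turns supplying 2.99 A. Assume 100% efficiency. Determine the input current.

V_A = 120 × 155/913 = 20.372 V; V_B = 120 × 184/913 = 24.184 V.
P_out = V_A I_A + V_B I_B = 20.372×2.85 + 24.184×2.99 = 58.061 + 72.310 = 130.37 W.
Ideal ⇒ P_in = P_out, so I_in = P_out/V_in = 130.37/120 = 1.09 A.

I_in ≈ 1.09 A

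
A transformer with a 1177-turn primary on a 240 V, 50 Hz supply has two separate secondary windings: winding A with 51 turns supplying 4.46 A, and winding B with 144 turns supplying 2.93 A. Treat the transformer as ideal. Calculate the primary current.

V_A = 240 × 51/1177 = 10.399 V; V_B = 240 × 144/1177 = 29.363 V.
P_out = V_A I_A + V_B I_B = 10.399×4.46 + 29.363×2.93 = 46.381 + 86.033 = 132.41 W.
Ideal ⇒ P_in = P_out, so I_p = P_out/V_p = 132.41/240 = 0.552 A.

I_p ≈ 0.552 A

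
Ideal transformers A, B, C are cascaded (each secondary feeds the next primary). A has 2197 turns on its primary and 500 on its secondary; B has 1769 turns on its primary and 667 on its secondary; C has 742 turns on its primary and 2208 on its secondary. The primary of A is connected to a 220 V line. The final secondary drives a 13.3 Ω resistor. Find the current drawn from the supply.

I_supply ≈ 1.08 A

Secondary of A: V = 220.00 × 500/2197 = 50.068 V.
Secondary of B: V = 50.068 × 667/1769 = 18.878 V.
Secondary of C: V = 18.878 × 2208/742 = 56.177 V.
I_load = 56.177/13.3 = 4.2238 A, so P_out = 56.177 × 4.2238 = 237.28 W.
All ideal ⇒ P_in = P_out, so I_supply = 237.28/220 = 1.08 A.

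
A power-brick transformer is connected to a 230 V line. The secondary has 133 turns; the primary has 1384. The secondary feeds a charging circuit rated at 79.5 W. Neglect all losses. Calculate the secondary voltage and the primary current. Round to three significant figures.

V_s ≈ 22.1 V, I_p ≈ 0.346 A

V_s = V_p × N_s/N_p = 230 × 133/1384 = 22.103 V.
I_s = P/V_s = 79.5/22.103 = 3.5969 A.
I_p = I_s × N_s/N_p = 3.5969 × 133/1384 = 0.346 A.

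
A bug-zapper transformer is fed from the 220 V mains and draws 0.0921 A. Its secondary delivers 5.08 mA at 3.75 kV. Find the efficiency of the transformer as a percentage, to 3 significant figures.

P_in = 220 × 0.0921 = 20.2620 W.
P_out = 3750 × 0.00508 = 19.0500 W.
η = P_out/P_in = 19.0500/20.2620 = 0.940.

η ≈ 94.0%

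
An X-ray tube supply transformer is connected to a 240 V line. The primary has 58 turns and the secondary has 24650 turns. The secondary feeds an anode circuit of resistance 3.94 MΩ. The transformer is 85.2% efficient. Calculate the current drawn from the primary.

V_s = 240 × 24650/58 = 102000 V.
I_s = V_s/R = 102000/(3.94×10^6) = 0.025888 A.
P_out = V_s I_s = 102000 × 0.025888 = 2640.6 W.
P_in = P_out/η = 2640.6/0.852 = 3099.3 W.
I_p = P_in/V_p = 3099.3/240 = 12.9 A.

I_p ≈ 12.9 A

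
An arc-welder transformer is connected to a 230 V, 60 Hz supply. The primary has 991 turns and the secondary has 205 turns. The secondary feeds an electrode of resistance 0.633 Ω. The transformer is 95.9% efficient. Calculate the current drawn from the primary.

V_s = 230 × 205/991 = 47.578 V.
I_s = V_s/R = 47.578/0.633 = 75.163 A.
P_out = V_s I_s = 47.578 × 75.163 = 3576.1 W.
P_in = P_out/η = 3576.1/0.959 = 3729.0 W.
I_p = P_in/V_p = 3729.0/230 = 16.2 A.

I_p ≈ 16.2 A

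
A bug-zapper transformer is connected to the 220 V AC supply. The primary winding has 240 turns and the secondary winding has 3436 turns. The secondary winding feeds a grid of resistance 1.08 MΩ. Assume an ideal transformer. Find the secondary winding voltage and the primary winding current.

V_s = V_p × N_s/N_p = 220 × 3436/240 = 3149.7 V.
I_s = V_s/R = 3149.7/(1.08×10^6) = 0.0029164 A.
I_p = I_s × N_s/N_p = 0.0029164 × 3436/240 = 0.0418 A.

V_s ≈ 3150 V, I_p ≈ 0.0418 A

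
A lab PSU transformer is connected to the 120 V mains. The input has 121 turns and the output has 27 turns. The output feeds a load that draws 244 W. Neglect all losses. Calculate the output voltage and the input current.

V_out = V_in × N_out/N_in = 120 × 27/121 = 26.777 V.
I_out = P/V_out = 244/26.777 = 9.1123 A.
I_in = I_out × N_out/N_in = 9.1123 × 27/121 = 2.03 A.

V_out ≈ 26.8 V, I_in ≈ 2.03 A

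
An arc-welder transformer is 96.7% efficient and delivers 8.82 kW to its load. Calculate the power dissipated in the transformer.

P_loss ≈ 301 W

P_in = P_out/η = 8820/0.967 = 9120.99 W.
P_loss = P_in − P_out = 9120.99 − 8820 = 301 W.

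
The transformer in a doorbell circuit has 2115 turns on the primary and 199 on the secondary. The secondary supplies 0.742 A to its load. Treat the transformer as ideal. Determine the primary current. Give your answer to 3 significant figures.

For an ideal transformer I_p/I_s = N_s/N_p, so I_p = 0.742 × 199/2115 = 0.0698 A.

I_p ≈ 0.0698 A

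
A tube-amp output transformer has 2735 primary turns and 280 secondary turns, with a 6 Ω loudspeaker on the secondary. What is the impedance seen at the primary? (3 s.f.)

Z_p ≈ 572 Ω

Z_p = (N_p/N_s)² × Z_s = (2735/280)² × 6 = 572 Ω.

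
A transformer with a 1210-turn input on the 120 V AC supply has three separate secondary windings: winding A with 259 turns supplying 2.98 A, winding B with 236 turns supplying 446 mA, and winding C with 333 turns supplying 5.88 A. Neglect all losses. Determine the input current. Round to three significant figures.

I_in ≈ 2.34 A

V_A = 120 × 259/1210 = 25.686 V; V_B = 120 × 236/1210 = 23.405 V; V_C = 120 × 333/1210 = 33.025 V.
P_out = V_A I_A + V_B I_B + V_C I_C = 25.686×2.98 + 23.405×0.446 + 33.025×5.88 = 76.544 + 10.439 + 194.19 = 281.17 W.
Ideal ⇒ P_in = P_out, so I_in = P_out/V_in = 281.17/120 = 2.34 A.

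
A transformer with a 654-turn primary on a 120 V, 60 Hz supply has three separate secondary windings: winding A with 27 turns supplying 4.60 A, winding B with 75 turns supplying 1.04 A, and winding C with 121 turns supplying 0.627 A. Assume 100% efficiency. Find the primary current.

I_p ≈ 0.425 A

V_A = 120 × 27/654 = 4.9541 V; V_B = 120 × 75/654 = 13.761 V; V_C = 120 × 121/654 = 22.202 V.
P_out = V_A I_A + V_B I_B + V_C I_C = 4.9541×4.60 + 13.761×1.04 + 22.202×0.627 = 22.789 + 14.312 + 13.921 = 51.021 W.
Ideal ⇒ P_in = P_out, so I_p = P_out/V_p = 51.021/120 = 0.425 A.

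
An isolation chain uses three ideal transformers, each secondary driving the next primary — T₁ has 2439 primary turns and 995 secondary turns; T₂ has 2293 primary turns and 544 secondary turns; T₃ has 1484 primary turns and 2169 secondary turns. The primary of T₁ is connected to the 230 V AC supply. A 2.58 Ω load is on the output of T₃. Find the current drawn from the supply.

I_supply ≈ 1.78 A

After T₁: V = 230.00 × 995/2439 = 93.829 V.
After T₂: V = 93.829 × 544/2293 = 22.260 V.
After T₃: V = 22.260 × 2169/1484 = 32.536 V.
I_load = 32.536/2.58 = 12.611 A, so P_out = 32.536 × 12.611 = 410.30 W.
All ideal ⇒ P_in = P_out, so I_supply = 410.30/230 = 1.78 A.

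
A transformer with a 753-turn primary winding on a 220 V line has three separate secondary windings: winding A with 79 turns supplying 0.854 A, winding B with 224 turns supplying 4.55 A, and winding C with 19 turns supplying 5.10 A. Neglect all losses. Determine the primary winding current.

I_p ≈ 1.57 A

V_A = 220 × 79/753 = 23.081 V; V_B = 220 × 224/753 = 65.445 V; V_C = 220 × 19/753 = 5.5511 V.
P_out = V_A I_A + V_B I_B + V_C I_C = 23.081×0.854 + 65.445×4.55 + 5.5511×5.10 = 19.711 + 297.77 + 28.311 = 345.80 W.
Ideal ⇒ P_in = P_out, so I_p = P_out/V_p = 345.80/220 = 1.57 A.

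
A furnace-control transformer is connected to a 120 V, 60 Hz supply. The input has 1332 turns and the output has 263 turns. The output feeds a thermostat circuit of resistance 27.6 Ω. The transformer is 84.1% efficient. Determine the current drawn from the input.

V_out = 120 × 263/1332 = 23.694 V.
I_out = V_out/R = 23.694/27.6 = 0.85847 A.
P_out = V_out I_out = 23.694 × 0.85847 = 20.340 W.
P_in = P_out/η = 20.340/0.841 = 24.186 W.
I_in = P_in/V_in = 24.186/120 = 0.202 A.

I_in ≈ 0.202 A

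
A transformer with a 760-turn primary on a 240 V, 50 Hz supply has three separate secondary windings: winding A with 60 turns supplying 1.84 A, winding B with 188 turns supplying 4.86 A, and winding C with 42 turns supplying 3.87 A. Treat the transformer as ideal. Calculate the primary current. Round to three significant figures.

I_p ≈ 1.56 A

V_A = 240 × 60/760 = 18.947 V; V_B = 240 × 188/760 = 59.368 V; V_C = 240 × 42/760 = 13.263 V.
P_out = V_A I_A + V_B I_B + V_C I_C = 18.947×1.84 + 59.368×4.86 + 13.263×3.87 = 34.863 + 288.53 + 51.328 = 374.72 W.
Ideal ⇒ P_in = P_out, so I_p = P_out/V_p = 374.72/240 = 1.56 A.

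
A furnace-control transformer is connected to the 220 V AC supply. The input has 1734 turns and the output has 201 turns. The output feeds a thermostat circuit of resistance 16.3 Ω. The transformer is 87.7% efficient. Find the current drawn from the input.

V_out = 220 × 201/1734 = 25.502 V.
I_out = V_out/R = 25.502/16.3 = 1.5645 A.
P_out = V_out I_out = 25.502 × 1.5645 = 39.898 W.
P_in = P_out/η = 39.898/0.877 = 45.494 W.
I_in = P_in/V_in = 45.494/220 = 0.207 A.

I_in ≈ 0.207 A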